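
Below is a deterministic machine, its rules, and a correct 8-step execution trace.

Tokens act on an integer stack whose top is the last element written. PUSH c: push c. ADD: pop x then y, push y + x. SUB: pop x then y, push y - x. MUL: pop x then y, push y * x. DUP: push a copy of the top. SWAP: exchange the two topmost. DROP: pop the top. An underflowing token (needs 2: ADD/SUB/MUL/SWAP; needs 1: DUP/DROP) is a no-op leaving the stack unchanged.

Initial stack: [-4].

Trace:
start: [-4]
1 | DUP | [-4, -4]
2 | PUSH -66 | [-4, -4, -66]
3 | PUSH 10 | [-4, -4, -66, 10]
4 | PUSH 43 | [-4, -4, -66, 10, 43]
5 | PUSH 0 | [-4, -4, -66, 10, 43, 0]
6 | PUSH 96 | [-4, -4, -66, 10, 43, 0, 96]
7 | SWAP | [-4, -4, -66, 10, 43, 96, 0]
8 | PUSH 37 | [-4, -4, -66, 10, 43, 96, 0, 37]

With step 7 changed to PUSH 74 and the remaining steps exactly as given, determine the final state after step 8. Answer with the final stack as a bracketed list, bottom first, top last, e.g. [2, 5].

[-4, -4, -66, 10, 43, 0, 96, 74, 37]

(re-executing from step 7 with the substitution; state before step 7: [-4, -4, -66, 10, 43, 0, 96])
7 | PUSH 74 | [-4, -4, -66, 10, 43, 0, 96, 74]
8 | PUSH 37 | [-4, -4, -66, 10, 43, 0, 96, 74, 37]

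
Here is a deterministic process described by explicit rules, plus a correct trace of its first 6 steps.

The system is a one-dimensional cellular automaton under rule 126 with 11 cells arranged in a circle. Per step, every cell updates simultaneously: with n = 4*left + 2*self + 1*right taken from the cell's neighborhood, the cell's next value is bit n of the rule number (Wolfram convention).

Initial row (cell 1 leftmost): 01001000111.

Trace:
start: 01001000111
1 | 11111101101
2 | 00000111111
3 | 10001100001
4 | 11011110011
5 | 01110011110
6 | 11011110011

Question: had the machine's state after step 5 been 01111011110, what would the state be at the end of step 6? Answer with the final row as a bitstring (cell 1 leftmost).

11001110011

state after step 5 := 01111011110
6 | 11001110011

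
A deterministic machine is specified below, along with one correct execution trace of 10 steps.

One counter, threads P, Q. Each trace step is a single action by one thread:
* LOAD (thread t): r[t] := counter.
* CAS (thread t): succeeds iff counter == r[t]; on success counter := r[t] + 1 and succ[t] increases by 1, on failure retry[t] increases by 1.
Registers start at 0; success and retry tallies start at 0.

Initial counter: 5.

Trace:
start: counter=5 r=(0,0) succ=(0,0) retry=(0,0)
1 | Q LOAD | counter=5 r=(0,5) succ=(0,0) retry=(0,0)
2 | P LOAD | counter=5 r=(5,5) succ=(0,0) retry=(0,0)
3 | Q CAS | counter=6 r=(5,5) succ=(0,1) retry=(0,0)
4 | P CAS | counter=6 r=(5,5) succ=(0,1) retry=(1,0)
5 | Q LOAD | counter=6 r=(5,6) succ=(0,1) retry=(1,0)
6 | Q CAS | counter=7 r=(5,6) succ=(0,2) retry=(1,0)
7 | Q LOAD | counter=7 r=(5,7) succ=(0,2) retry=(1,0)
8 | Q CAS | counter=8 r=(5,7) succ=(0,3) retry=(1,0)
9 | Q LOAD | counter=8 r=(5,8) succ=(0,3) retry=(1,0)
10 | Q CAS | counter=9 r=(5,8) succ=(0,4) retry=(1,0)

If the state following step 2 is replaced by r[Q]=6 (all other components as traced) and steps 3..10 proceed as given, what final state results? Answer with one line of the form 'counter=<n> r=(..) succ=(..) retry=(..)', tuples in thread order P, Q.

state after step 2 := counter=5 r=(5,6) succ=(0,0) retry=(0,0)
3 | Q CAS | counter=5 r=(5,6) succ=(0,0) retry=(0,1)
4 | P CAS | counter=6 r=(5,6) succ=(1,0) retry=(0,1)
5 | Q LOAD | counter=6 r=(5,6) succ=(1,0) retry=(0,1)
6 | Q CAS | counter=7 r=(5,6) succ=(1,1) retry=(0,1)
7 | Q LOAD | counter=7 r=(5,7) succ=(1,1) retry=(0,1)
8 | Q CAS | counter=8 r=(5,7) succ=(1,2) retry=(0,1)
9 | Q LOAD | counter=8 r=(5,8) succ=(1,2) retry=(0,1)
10 | Q CAS | counter=9 r=(5,8) succ=(1,3) retry=(0,1)

counter=9 r=(5,8) succ=(1,3) retry=(0,1)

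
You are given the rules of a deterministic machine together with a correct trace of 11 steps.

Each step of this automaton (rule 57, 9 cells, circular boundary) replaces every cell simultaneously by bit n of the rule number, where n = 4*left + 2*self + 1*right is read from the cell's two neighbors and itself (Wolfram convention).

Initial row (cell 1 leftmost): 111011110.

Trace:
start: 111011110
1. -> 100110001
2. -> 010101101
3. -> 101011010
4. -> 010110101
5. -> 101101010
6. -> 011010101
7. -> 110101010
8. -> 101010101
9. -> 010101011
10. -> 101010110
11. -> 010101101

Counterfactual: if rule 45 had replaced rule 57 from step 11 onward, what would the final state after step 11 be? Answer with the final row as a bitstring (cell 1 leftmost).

(re-executing step 11 under rule 45; state before step 11: 101010110)
11. -> 111111101

111111101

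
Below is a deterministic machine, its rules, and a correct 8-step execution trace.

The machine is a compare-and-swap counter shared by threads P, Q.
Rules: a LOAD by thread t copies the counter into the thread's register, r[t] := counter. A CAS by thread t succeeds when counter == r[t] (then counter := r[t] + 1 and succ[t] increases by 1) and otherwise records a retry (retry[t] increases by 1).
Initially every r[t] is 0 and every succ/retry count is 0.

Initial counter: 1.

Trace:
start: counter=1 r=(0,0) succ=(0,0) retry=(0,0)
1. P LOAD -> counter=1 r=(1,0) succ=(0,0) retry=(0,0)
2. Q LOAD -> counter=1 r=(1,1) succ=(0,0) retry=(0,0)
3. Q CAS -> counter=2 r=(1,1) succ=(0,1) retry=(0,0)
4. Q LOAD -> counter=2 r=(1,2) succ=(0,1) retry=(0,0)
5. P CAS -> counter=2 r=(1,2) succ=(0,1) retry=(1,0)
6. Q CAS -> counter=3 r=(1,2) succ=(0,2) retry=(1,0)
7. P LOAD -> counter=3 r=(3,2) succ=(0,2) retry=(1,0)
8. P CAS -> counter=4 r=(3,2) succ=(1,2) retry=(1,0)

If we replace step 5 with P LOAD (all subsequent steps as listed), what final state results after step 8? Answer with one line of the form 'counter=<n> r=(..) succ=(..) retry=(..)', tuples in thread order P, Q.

(re-executing from step 5 with the substitution; state before step 5: counter=2 r=(1,2) succ=(0,1) retry=(0,0))
5. P LOAD -> counter=2 r=(2,2) succ=(0,1) retry=(0,0)
6. Q CAS -> counter=3 r=(2,2) succ=(0,2) retry=(0,0)
7. P LOAD -> counter=3 r=(3,2) succ=(0,2) retry=(0,0)
8. P CAS -> counter=4 r=(3,2) succ=(1,2) retry=(0,0)

counter=4 r=(3,2) succ=(1,2) retry=(0,0)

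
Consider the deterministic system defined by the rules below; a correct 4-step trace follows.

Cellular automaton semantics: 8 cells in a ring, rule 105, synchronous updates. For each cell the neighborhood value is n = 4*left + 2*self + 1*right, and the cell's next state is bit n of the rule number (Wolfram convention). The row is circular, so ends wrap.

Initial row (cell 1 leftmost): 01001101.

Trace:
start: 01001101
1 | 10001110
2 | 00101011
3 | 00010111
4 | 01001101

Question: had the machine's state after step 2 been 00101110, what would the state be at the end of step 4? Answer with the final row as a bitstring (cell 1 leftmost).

state after step 2 := 00101110
3 | 10011010
4 | 00011101

00011101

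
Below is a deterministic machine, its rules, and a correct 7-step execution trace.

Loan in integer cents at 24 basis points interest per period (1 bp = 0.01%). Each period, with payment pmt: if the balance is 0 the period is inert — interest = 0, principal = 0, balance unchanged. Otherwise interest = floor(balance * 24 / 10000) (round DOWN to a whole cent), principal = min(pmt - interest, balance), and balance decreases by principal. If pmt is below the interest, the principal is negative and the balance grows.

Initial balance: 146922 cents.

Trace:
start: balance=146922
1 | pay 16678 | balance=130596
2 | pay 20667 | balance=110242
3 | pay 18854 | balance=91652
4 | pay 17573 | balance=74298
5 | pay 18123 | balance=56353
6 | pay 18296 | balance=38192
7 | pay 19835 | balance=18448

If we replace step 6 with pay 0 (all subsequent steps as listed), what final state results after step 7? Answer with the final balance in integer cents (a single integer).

(re-executing from step 6 with the substitution; state before step 6: balance=56353)
6 | pay 0 | balance=56488
7 | pay 19835 | balance=36788

36788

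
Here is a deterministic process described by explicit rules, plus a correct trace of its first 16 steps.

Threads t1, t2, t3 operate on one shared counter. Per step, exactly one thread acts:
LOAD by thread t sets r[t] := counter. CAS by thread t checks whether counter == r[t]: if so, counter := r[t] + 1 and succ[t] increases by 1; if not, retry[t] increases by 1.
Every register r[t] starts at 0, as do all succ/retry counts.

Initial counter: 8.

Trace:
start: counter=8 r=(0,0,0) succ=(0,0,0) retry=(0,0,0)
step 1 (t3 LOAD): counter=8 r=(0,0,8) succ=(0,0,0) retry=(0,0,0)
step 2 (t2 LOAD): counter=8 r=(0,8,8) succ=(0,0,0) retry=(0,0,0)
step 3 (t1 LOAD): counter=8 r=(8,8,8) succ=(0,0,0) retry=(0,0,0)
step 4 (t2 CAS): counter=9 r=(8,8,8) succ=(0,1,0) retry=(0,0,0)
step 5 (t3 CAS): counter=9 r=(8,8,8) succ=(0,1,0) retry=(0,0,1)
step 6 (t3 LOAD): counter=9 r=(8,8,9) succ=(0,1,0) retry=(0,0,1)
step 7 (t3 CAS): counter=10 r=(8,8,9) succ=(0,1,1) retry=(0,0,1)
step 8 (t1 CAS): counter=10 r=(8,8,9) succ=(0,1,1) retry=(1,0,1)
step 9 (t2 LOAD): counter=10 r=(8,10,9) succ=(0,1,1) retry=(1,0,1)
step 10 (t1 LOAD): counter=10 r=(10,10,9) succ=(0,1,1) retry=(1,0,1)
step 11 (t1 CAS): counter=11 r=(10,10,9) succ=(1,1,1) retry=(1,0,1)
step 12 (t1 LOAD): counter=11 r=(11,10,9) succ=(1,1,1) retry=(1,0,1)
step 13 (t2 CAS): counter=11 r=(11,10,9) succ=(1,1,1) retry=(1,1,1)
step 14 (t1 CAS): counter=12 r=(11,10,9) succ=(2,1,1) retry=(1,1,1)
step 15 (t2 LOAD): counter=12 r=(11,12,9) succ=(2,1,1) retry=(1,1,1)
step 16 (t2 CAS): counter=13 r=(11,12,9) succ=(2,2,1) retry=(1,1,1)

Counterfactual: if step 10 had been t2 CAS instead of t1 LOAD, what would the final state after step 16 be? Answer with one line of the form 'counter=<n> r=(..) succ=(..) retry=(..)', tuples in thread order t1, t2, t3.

(re-executing from step 10 with the substitution; state before step 10: counter=10 r=(8,10,9) succ=(0,1,1) retry=(1,0,1))
step 10 (t2 CAS): counter=11 r=(8,10,9) succ=(0,2,1) retry=(1,0,1)
step 11 (t1 CAS): counter=11 r=(8,10,9) succ=(0,2,1) retry=(2,0,1)
step 12 (t1 LOAD): counter=11 r=(11,10,9) succ=(0,2,1) retry=(2,0,1)
step 13 (t2 CAS): counter=11 r=(11,10,9) succ=(0,2,1) retry=(2,1,1)
step 14 (t1 CAS): counter=12 r=(11,10,9) succ=(1,2,1) retry=(2,1,1)
step 15 (t2 LOAD): counter=12 r=(11,12,9) succ=(1,2,1) retry=(2,1,1)
step 16 (t2 CAS): counter=13 r=(11,12,9) succ=(1,3,1) retry=(2,1,1)

counter=13 r=(11,12,9) succ=(1,3,1) retry=(2,1,1)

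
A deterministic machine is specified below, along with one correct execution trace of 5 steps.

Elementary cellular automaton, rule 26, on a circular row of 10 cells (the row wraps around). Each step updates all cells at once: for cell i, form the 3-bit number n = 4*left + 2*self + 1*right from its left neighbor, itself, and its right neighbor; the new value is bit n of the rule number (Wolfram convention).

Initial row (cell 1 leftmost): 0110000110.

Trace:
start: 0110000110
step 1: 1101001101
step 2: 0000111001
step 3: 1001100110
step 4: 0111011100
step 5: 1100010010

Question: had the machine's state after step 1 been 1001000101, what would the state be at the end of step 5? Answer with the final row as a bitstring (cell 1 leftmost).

0001011001

state after step 1 := 1001000101
step 2: 0110101001
step 3: 0100000110
step 4: 1010001101
step 5: 0001011001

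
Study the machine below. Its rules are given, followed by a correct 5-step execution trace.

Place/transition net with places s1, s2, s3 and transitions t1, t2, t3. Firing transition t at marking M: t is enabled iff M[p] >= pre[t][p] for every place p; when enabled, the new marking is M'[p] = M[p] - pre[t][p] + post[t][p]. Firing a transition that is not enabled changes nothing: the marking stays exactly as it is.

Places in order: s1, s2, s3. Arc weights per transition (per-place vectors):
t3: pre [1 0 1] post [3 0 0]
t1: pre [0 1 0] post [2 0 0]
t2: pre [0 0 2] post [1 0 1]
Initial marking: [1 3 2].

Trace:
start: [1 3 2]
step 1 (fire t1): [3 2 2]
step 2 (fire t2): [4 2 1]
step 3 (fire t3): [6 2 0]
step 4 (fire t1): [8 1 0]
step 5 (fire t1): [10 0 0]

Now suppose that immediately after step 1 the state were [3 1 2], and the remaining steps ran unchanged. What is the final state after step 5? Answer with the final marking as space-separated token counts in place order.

state after step 1 := [3 1 2]
step 2 (fire t2): [4 1 1]
step 3 (fire t3): [6 1 0]
step 4 (fire t1): [8 0 0]
step 5 (fire t1): [8 0 0]

8 0 0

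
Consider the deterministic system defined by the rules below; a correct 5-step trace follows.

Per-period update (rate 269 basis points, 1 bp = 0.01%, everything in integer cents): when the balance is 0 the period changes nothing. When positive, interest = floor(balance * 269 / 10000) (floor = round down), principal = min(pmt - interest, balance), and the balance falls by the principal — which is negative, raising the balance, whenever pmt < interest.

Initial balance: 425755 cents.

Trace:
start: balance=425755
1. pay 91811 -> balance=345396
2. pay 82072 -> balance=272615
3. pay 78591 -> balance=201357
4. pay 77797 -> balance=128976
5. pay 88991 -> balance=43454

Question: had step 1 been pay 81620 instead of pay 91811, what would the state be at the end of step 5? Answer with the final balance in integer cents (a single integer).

(re-executing from step 1 with the substitution; state before step 1: balance=425755)
1. pay 81620 -> balance=355587
2. pay 82072 -> balance=283080
3. pay 78591 -> balance=212103
4. pay 77797 -> balance=140011
5. pay 88991 -> balance=54786

54786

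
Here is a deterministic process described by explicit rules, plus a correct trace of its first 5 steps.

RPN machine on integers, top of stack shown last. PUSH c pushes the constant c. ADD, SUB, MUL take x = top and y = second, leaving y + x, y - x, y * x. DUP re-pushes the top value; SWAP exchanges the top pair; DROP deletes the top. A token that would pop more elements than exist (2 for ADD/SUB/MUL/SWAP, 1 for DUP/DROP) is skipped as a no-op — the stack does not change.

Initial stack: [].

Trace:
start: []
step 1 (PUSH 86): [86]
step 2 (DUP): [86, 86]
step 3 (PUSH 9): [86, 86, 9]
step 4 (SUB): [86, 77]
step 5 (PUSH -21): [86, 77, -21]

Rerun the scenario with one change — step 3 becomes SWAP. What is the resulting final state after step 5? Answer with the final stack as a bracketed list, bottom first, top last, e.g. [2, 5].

[0, -21]

(re-executing from step 3 with the substitution; state before step 3: [86, 86])
step 3 (SWAP): [86, 86]
step 4 (SUB): [0]
step 5 (PUSH -21): [0, -21]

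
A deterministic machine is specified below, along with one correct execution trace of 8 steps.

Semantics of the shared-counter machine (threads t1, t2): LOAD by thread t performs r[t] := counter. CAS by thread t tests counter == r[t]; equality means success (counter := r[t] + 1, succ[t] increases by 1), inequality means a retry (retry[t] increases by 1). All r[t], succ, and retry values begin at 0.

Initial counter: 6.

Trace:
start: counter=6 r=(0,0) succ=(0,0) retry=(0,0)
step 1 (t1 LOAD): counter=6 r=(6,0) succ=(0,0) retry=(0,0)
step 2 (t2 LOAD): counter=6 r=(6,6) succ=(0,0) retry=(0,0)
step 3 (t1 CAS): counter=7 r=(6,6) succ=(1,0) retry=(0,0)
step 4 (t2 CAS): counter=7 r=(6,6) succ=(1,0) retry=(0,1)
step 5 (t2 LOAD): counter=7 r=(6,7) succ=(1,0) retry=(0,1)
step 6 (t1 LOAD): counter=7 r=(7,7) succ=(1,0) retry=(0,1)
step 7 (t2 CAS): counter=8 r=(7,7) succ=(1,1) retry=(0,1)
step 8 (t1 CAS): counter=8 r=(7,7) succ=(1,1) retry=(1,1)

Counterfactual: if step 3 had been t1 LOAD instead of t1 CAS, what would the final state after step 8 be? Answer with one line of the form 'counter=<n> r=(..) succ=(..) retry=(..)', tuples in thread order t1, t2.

(re-executing from step 3 with the substitution; state before step 3: counter=6 r=(6,6) succ=(0,0) retry=(0,0))
step 3 (t1 LOAD): counter=6 r=(6,6) succ=(0,0) retry=(0,0)
step 4 (t2 CAS): counter=7 r=(6,6) succ=(0,1) retry=(0,0)
step 5 (t2 LOAD): counter=7 r=(6,7) succ=(0,1) retry=(0,0)
step 6 (t1 LOAD): counter=7 r=(7,7) succ=(0,1) retry=(0,0)
step 7 (t2 CAS): counter=8 r=(7,7) succ=(0,2) retry=(0,0)
step 8 (t1 CAS): counter=8 r=(7,7) succ=(0,2) retry=(1,0)

counter=8 r=(7,7) succ=(0,2) retry=(1,0)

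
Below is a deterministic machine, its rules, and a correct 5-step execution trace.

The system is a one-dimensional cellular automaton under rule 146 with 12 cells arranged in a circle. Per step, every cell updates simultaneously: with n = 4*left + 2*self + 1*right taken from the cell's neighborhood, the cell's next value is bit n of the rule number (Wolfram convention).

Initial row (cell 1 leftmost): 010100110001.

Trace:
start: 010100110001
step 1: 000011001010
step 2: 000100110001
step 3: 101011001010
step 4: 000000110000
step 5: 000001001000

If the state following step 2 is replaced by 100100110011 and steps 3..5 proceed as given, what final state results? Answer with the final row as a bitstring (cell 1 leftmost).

000001001000

state after step 2 := 100100110011
step 3: 011011001101
step 4: 000000110000
step 5: 000001001000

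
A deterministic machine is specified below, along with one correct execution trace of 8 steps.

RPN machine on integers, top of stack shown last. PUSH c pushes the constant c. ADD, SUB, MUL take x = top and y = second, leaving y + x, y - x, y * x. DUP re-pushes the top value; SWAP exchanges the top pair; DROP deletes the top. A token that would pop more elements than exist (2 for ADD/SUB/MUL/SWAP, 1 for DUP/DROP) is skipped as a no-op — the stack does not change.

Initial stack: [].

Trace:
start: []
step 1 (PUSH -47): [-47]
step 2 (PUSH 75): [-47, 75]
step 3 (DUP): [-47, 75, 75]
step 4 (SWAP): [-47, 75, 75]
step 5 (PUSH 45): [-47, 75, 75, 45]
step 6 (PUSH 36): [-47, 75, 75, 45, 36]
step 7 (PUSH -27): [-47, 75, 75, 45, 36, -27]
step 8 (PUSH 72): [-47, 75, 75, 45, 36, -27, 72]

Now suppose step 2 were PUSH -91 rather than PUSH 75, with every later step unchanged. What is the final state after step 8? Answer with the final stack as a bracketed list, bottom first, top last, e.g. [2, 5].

(re-executing from step 2 with the substitution; state before step 2: [-47])
step 2 (PUSH -91): [-47, -91]
step 3 (DUP): [-47, -91, -91]
step 4 (SWAP): [-47, -91, -91]
step 5 (PUSH 45): [-47, -91, -91, 45]
step 6 (PUSH 36): [-47, -91, -91, 45, 36]
step 7 (PUSH -27): [-47, -91, -91, 45, 36, -27]
step 8 (PUSH 72): [-47, -91, -91, 45, 36, -27, 72]

[-47, -91, -91, 45, 36, -27, 72]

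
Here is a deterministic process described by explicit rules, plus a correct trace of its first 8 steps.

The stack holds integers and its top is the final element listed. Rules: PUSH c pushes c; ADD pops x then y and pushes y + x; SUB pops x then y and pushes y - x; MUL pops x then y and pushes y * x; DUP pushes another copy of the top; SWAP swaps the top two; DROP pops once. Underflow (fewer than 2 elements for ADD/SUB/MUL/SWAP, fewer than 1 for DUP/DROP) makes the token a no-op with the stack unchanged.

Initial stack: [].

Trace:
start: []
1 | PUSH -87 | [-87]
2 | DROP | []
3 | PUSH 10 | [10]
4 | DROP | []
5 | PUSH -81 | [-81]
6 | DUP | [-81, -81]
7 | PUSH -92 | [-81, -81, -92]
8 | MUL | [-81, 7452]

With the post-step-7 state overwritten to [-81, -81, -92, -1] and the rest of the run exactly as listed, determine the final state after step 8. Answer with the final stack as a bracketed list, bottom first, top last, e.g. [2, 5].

state after step 7 := [-81, -81, -92, -1]
8 | MUL | [-81, -81, 92]

[-81, -81, 92]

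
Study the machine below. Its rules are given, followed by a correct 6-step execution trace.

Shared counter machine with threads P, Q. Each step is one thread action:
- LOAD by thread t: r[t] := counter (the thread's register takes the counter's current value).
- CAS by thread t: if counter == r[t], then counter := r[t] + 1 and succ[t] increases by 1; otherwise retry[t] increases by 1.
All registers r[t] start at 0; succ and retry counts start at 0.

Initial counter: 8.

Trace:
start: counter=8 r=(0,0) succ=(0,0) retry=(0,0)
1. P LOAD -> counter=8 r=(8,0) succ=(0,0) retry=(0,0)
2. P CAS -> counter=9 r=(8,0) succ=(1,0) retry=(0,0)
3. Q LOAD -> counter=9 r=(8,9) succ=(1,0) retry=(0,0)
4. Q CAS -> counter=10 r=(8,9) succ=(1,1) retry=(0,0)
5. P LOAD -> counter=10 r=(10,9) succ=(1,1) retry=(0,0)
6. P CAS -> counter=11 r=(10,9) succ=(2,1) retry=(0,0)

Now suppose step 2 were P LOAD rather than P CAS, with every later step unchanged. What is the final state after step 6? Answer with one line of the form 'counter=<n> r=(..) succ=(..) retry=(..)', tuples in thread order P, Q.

counter=10 r=(9,8) succ=(1,1) retry=(0,0)

(re-executing from step 2 with the substitution; state before step 2: counter=8 r=(8,0) succ=(0,0) retry=(0,0))
2. P LOAD -> counter=8 r=(8,0) succ=(0,0) retry=(0,0)
3. Q LOAD -> counter=8 r=(8,8) succ=(0,0) retry=(0,0)
4. Q CAS -> counter=9 r=(8,8) succ=(0,1) retry=(0,0)
5. P LOAD -> counter=9 r=(9,8) succ=(0,1) retry=(0,0)
6. P CAS -> counter=10 r=(9,8) succ=(1,1) retry=(0,0)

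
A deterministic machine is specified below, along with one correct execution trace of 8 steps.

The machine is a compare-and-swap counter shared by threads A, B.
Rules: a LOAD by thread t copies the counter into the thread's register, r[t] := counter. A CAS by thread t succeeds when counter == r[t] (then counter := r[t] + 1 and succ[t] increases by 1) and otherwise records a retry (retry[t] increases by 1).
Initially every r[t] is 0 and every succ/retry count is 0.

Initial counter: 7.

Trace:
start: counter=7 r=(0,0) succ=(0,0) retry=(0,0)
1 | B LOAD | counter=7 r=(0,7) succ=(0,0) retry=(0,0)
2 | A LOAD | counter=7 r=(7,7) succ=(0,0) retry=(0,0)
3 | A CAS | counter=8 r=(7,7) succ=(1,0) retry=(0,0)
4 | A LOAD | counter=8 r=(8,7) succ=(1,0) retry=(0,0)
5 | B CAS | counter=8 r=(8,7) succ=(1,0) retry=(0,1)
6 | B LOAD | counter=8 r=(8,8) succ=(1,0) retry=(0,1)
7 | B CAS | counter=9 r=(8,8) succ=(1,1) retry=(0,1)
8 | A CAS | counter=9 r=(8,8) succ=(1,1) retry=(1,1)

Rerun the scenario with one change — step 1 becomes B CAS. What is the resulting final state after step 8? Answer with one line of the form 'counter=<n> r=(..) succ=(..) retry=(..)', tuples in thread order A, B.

counter=9 r=(8,8) succ=(1,1) retry=(1,2)

(re-executing from step 1 with the substitution; state before step 1: counter=7 r=(0,0) succ=(0,0) retry=(0,0))
1 | B CAS | counter=7 r=(0,0) succ=(0,0) retry=(0,1)
2 | A LOAD | counter=7 r=(7,0) succ=(0,0) retry=(0,1)
3 | A CAS | counter=8 r=(7,0) succ=(1,0) retry=(0,1)
4 | A LOAD | counter=8 r=(8,0) succ=(1,0) retry=(0,1)
5 | B CAS | counter=8 r=(8,0) succ=(1,0) retry=(0,2)
6 | B LOAD | counter=8 r=(8,8) succ=(1,0) retry=(0,2)
7 | B CAS | counter=9 r=(8,8) succ=(1,1) retry=(0,2)
8 | A CAS | counter=9 r=(8,8) succ=(1,1) retry=(1,2)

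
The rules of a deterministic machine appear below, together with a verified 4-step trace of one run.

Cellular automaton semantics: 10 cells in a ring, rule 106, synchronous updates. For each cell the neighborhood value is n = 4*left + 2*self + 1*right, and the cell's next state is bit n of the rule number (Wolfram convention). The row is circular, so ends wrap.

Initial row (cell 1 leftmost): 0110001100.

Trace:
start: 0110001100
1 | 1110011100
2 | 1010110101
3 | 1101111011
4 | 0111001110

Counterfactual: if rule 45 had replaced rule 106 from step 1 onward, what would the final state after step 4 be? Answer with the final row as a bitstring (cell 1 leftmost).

0110101101

(re-executing steps 1..4 under rule 45; state before step 1: 0110001100)
1 | 0100101001
2 | 1100111001
3 | 0000100001
4 | 0110101101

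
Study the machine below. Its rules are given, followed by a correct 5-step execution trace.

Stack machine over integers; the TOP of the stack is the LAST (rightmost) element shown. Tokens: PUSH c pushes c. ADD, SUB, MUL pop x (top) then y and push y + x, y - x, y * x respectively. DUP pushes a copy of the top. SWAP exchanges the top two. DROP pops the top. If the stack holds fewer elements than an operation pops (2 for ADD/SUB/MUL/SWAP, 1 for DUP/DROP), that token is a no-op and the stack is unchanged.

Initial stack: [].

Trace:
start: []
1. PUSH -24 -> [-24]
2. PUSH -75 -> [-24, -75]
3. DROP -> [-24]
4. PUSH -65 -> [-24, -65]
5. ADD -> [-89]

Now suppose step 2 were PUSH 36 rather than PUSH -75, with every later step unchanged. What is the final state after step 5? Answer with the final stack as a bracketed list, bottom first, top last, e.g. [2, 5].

[-89]

(re-executing from step 2 with the substitution; state before step 2: [-24])
2. PUSH 36 -> [-24, 36]
3. DROP -> [-24]
4. PUSH -65 -> [-24, -65]
5. ADD -> [-89]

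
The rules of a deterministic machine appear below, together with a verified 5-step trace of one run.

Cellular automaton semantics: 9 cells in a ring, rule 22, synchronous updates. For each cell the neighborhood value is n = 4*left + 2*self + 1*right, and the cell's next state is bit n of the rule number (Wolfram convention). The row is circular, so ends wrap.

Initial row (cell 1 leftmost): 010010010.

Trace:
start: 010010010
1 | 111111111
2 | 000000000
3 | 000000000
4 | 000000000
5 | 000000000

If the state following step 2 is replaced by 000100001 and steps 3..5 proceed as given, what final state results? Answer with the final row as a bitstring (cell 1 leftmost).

000010010

state after step 2 := 000100001
3 | 101110011
4 | 000001100
5 | 000010010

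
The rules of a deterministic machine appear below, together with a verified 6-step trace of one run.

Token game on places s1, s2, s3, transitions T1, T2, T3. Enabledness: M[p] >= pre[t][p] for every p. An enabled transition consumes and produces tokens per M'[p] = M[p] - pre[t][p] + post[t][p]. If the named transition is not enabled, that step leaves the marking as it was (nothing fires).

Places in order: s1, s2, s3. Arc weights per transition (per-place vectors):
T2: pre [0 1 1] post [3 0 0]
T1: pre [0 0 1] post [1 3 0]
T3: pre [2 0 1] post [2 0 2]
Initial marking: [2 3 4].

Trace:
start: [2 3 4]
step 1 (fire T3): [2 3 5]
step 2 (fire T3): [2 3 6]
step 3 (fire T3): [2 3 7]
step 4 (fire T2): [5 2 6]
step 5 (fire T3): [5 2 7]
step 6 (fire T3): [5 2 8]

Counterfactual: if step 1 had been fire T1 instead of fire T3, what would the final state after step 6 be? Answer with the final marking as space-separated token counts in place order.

6 5 6

(re-executing from step 1 with the substitution; state before step 1: [2 3 4])
step 1 (fire T1): [3 6 3]
step 2 (fire T3): [3 6 4]
step 3 (fire T3): [3 6 5]
step 4 (fire T2): [6 5 4]
step 5 (fire T3): [6 5 5]
step 6 (fire T3): [6 5 6]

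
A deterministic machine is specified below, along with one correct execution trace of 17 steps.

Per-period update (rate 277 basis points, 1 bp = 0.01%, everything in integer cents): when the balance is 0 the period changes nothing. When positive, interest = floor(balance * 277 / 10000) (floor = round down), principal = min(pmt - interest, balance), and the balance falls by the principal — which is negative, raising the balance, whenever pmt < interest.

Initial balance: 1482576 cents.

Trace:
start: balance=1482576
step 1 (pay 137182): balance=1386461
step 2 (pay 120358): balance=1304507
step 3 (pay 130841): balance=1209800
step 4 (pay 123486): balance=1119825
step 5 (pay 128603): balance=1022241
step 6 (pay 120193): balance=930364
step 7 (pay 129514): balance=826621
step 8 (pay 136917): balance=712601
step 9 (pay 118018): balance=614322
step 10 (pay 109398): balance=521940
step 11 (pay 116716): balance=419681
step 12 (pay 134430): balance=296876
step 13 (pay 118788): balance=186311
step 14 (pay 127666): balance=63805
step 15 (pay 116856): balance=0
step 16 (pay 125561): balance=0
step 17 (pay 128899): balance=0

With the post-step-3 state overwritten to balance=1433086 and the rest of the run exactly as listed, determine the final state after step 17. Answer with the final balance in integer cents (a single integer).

state after step 3 := balance=1433086
step 4 (pay 123486): balance=1349296
step 5 (pay 128603): balance=1258068
step 6 (pay 120193): balance=1172723
step 7 (pay 129514): balance=1075693
step 8 (pay 136917): balance=968572
step 9 (pay 118018): balance=877383
step 10 (pay 109398): balance=792288
step 11 (pay 116716): balance=697518
step 12 (pay 134430): balance=582409
step 13 (pay 118788): balance=479753
step 14 (pay 127666): balance=365376
step 15 (pay 116856): balance=258640
step 16 (pay 125561): balance=140243
step 17 (pay 128899): balance=15228

15228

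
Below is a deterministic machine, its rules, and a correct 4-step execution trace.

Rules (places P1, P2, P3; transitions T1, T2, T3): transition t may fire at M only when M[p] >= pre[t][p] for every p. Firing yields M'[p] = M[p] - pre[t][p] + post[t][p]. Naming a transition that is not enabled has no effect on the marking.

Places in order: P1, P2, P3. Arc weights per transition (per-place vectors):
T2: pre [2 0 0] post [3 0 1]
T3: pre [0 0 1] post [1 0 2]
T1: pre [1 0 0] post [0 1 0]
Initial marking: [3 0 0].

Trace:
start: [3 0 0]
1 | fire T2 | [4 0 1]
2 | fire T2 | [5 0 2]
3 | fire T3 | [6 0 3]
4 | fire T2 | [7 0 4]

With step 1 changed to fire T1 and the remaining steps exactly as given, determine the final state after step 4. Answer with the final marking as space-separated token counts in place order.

(re-executing from step 1 with the substitution; state before step 1: [3 0 0])
1 | fire T1 | [2 1 0]
2 | fire T2 | [3 1 1]
3 | fire T3 | [4 1 2]
4 | fire T2 | [5 1 3]

5 1 3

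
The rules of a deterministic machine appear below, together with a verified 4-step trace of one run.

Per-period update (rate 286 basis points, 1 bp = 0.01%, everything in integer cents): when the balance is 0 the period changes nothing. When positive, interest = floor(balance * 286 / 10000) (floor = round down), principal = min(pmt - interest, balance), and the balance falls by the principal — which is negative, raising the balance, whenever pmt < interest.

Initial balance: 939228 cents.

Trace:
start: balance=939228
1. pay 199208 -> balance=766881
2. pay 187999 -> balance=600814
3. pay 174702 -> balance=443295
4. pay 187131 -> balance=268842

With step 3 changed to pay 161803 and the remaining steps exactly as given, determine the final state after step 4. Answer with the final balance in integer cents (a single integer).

282110

(re-executing from step 3 with the substitution; state before step 3: balance=600814)
3. pay 161803 -> balance=456194
4. pay 187131 -> balance=282110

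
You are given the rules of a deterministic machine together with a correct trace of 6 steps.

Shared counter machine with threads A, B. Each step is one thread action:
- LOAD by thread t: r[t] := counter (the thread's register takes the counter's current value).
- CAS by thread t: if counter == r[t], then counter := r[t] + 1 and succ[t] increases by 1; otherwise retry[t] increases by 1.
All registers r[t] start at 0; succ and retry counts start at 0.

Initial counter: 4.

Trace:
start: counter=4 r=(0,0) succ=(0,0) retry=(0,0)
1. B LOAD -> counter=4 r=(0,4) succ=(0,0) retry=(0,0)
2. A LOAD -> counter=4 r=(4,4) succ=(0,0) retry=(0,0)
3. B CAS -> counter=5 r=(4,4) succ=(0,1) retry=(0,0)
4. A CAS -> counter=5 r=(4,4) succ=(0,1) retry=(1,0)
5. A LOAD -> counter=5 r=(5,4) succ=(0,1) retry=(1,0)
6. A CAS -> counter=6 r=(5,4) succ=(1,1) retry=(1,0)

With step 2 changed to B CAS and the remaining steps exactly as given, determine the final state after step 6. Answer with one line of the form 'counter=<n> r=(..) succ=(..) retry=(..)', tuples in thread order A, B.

(re-executing from step 2 with the substitution; state before step 2: counter=4 r=(0,4) succ=(0,0) retry=(0,0))
2. B CAS -> counter=5 r=(0,4) succ=(0,1) retry=(0,0)
3. B CAS -> counter=5 r=(0,4) succ=(0,1) retry=(0,1)
4. A CAS -> counter=5 r=(0,4) succ=(0,1) retry=(1,1)
5. A LOAD -> counter=5 r=(5,4) succ=(0,1) retry=(1,1)
6. A CAS -> counter=6 r=(5,4) succ=(1,1) retry=(1,1)

counter=6 r=(5,4) succ=(1,1) retry=(1,1)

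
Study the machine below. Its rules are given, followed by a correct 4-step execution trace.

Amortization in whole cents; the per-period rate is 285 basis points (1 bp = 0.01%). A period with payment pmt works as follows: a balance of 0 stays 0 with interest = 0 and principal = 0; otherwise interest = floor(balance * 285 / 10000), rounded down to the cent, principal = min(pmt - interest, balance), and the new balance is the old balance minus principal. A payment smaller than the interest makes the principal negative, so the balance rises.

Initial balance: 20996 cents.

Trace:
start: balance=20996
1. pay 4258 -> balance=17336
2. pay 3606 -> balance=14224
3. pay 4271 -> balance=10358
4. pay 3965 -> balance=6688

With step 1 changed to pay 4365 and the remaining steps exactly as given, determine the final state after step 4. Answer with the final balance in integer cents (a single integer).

(re-executing from step 1 with the substitution; state before step 1: balance=20996)
1. pay 4365 -> balance=17229
2. pay 3606 -> balance=14114
3. pay 4271 -> balance=10245
4. pay 3965 -> balance=6571

6571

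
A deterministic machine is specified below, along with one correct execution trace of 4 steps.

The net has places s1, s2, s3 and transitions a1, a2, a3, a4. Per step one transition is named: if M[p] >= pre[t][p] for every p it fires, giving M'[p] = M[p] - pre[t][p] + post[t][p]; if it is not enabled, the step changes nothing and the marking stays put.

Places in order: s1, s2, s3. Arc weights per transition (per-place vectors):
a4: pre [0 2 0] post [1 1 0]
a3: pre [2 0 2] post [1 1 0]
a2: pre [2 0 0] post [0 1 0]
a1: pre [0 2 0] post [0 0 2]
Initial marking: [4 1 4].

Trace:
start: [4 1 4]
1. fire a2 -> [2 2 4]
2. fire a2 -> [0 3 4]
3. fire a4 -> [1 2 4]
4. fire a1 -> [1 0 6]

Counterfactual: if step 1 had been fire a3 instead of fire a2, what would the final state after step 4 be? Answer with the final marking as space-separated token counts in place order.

2 0 4

(re-executing from step 1 with the substitution; state before step 1: [4 1 4])
1. fire a3 -> [3 2 2]
2. fire a2 -> [1 3 2]
3. fire a4 -> [2 2 2]
4. fire a1 -> [2 0 4]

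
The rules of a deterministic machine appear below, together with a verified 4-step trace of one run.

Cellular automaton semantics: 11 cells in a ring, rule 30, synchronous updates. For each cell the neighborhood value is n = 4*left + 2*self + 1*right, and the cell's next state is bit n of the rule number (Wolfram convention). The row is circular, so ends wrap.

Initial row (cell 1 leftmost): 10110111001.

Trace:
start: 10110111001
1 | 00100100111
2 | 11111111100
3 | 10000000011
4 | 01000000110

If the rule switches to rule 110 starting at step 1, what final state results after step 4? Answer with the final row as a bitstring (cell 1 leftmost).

00011100110

(re-executing steps 1..4 under rule 110; state before step 1: 10110111001)
1 | 11111101011
2 | 00000111110
3 | 00001100010
4 | 00011100110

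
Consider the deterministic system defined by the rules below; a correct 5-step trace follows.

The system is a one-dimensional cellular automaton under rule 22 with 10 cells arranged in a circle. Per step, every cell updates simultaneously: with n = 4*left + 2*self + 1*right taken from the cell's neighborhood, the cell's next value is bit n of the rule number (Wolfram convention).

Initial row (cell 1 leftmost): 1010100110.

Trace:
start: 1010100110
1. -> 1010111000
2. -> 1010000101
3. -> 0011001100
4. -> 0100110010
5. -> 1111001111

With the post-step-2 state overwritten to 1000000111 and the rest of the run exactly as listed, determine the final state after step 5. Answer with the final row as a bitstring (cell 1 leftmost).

0001100011

state after step 2 := 1000000111
3. -> 0100001000
4. -> 1110011100
5. -> 0001100011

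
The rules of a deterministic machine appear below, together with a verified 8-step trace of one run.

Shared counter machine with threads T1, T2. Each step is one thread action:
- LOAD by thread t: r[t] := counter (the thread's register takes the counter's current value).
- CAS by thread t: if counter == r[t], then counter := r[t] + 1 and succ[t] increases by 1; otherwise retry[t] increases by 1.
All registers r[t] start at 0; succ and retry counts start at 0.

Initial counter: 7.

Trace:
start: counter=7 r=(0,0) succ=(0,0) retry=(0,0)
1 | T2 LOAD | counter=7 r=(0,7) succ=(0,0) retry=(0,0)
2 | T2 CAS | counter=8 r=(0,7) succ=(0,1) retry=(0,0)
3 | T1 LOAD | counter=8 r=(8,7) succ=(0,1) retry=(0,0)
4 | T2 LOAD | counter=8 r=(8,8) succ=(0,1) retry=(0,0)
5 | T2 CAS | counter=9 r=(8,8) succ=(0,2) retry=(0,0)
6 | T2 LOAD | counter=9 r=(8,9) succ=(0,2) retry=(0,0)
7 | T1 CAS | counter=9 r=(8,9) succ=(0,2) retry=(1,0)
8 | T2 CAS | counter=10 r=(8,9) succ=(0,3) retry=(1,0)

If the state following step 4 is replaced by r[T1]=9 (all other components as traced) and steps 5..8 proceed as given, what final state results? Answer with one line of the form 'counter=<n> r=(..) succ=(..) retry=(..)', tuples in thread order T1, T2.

state after step 4 := counter=8 r=(9,8) succ=(0,1) retry=(0,0)
5 | T2 CAS | counter=9 r=(9,8) succ=(0,2) retry=(0,0)
6 | T2 LOAD | counter=9 r=(9,9) succ=(0,2) retry=(0,0)
7 | T1 CAS | counter=10 r=(9,9) succ=(1,2) retry=(0,0)
8 | T2 CAS | counter=10 r=(9,9) succ=(1,2) retry=(0,1)

counter=10 r=(9,9) succ=(1,2) retry=(0,1)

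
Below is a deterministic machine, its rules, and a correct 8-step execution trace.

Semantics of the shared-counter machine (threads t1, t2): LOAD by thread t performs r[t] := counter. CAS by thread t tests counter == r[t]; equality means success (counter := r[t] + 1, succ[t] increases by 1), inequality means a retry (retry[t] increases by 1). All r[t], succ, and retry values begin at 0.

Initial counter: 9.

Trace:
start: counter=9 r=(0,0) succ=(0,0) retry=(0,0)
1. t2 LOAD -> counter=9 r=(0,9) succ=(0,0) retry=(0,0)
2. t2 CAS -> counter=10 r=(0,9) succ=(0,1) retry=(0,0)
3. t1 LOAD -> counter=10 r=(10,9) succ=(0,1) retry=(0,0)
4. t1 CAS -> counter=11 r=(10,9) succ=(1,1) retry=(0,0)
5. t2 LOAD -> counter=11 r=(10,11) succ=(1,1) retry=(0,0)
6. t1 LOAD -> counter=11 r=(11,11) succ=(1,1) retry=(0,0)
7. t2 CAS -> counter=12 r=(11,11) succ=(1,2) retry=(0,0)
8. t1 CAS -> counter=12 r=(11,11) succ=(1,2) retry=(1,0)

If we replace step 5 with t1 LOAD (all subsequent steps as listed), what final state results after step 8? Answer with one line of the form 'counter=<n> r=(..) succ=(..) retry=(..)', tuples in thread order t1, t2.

counter=12 r=(11,9) succ=(2,1) retry=(0,1)

(re-executing from step 5 with the substitution; state before step 5: counter=11 r=(10,9) succ=(1,1) retry=(0,0))
5. t1 LOAD -> counter=11 r=(11,9) succ=(1,1) retry=(0,0)
6. t1 LOAD -> counter=11 r=(11,9) succ=(1,1) retry=(0,0)
7. t2 CAS -> counter=11 r=(11,9) succ=(1,1) retry=(0,1)
8. t1 CAS -> counter=12 r=(11,9) succ=(2,1) retry=(0,1)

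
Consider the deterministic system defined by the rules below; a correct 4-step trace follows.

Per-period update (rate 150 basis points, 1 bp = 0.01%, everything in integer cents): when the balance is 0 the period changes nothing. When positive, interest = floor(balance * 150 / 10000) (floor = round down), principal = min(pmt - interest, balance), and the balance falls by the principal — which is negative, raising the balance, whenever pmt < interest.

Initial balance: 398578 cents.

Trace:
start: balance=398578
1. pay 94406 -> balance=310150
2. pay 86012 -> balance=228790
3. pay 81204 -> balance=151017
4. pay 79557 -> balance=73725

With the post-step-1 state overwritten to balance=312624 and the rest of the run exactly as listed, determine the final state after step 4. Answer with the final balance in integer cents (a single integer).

state after step 1 := balance=312624
2. pay 86012 -> balance=231301
3. pay 81204 -> balance=153566
4. pay 79557 -> balance=76312

76312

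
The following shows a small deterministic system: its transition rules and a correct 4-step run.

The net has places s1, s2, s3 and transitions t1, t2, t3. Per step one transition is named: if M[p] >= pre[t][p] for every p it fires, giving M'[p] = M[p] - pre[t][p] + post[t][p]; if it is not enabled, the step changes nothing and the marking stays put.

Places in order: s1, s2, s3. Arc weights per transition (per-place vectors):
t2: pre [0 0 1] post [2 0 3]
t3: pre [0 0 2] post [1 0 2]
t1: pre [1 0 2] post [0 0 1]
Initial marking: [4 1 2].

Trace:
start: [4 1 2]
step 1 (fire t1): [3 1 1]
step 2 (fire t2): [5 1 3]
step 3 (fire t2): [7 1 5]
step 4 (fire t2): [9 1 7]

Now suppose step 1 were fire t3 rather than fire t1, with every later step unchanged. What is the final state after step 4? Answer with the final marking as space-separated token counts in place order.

(re-executing from step 1 with the substitution; state before step 1: [4 1 2])
step 1 (fire t3): [5 1 2]
step 2 (fire t2): [7 1 4]
step 3 (fire t2): [9 1 6]
step 4 (fire t2): [11 1 8]

11 1 8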